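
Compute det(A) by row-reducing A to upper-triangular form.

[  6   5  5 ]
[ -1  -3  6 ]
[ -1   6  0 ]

Forward elimination:
R2 <- R2 - (-1/6)*R1:  [     0  -13/6   41/6 ]
R3 <- R3 - (-1/6)*R1:  [    0  41/6   5/6 ]
R3 <- R3 - (-41/13)*R2:  [      0       0  291/13 ]
Upper-triangular form:
[ 6      5       5 ]
[ 0  -13/6    41/6 ]
[ 0      0  291/13 ]
det(A) = (-1)^0 * (6) * (-13/6) * (291/13) = -291  (0 row swaps -> sign +1)

det(A) = -291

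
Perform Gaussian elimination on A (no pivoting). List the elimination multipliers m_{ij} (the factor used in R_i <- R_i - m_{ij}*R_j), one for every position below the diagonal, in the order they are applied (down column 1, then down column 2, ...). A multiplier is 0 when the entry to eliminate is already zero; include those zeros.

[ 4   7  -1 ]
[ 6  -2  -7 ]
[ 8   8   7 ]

multipliers: 3/2, 2, 12/25

Forward elimination:
R2 <- R2 - (3/2)*R1:  [     0  -25/2  -11/2 ]
R3 <- R3 - (2)*R1:  [  0  -6   9 ]
R3 <- R3 - (12/25)*R2:  [      0       0  291/25 ]
Multipliers (in order of application): m_{21} = 3/2, m_{31} = 2, m_{32} = 12/25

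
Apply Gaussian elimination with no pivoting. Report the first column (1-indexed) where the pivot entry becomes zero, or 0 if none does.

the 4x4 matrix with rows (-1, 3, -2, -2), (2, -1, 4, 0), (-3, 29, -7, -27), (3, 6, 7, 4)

first zero-pivot column = 0

Naive forward elimination:
R2 <- R2 - (-2)*R1:  [  0   5   0  -4 ]
R3 <- R3 - (3)*R1:  [   0   20   -1  -21 ]
R4 <- R4 - (-3)*R1:  [  0  15   1  -2 ]
R3 <- R3 - (4)*R2:  [  0   0  -1  -5 ]
R4 <- R4 - (3)*R2:  [  0   0   1  10 ]
R4 <- R4 - (-1)*R3:  [ 0  0  0  5 ]
All pivots nonzero; naive elimination completes without hitting a zero pivot.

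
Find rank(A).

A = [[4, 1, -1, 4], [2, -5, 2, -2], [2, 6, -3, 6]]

rank(A) = 2

Row reduction:
R2 <- R2 - (1/2)*R1:  [     0  -11/2    5/2     -4 ]
R3 <- R3 - (1/2)*R1:  [    0  11/2  -5/2     4 ]
R3 <- R3 - (-1)*R2:  [ 0  0  0  0 ]
Row echelon form:
[ 4      1   -1   4 ]
[ 0  -11/2  5/2  -4 ]
[ 0      0    0   0 ]
Nonzero rows / pivot columns: 2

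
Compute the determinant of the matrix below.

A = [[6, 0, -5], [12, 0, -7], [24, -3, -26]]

det(A) = 54

Forward elimination:
R2 <- R2 - (2)*R1:  [ 0  0  3 ]
R3 <- R3 - (4)*R1:  [  0  -3  -6 ]
R2 <-> R3   (pivot in column 2 was zero)
[ 6   0  -5 ]
[ 0  -3  -6 ]
[ 0   0   3 ]
Upper-triangular form:
[ 6   0  -5 ]
[ 0  -3  -6 ]
[ 0   0   3 ]
det(A) = (-1)^1 * (6) * (-3) * (3) = 54  (1 row swap -> sign -1)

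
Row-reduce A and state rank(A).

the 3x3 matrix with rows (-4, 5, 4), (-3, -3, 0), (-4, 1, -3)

rank(A) = 3

Row reduction:
R2 <- R2 - (3/4)*R1:  [     0  -27/4     -3 ]
R3 <- R3 - (1)*R1:  [  0  -4  -7 ]
R3 <- R3 - (16/27)*R2:  [     0      0  -47/9 ]
Row echelon form:
[ -4      5      4 ]
[  0  -27/4     -3 ]
[  0      0  -47/9 ]
Nonzero rows / pivot columns: 3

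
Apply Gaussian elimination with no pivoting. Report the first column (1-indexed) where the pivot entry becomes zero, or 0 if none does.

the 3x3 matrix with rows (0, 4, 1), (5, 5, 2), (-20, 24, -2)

first zero-pivot column = 1

Naive forward elimination:
Pivot entry (1,1) is zero but row 2 has 5 in column 1 -> naive elimination stops; a row interchange (e.g. R1 <-> R2) would be required here.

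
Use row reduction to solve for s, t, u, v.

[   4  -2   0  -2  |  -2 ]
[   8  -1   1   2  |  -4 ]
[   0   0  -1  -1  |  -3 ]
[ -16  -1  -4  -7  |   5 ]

Forward elimination on [A|b]:
R2 <- R2 - (2)*R1:  [ 0  3  1  6  0 ]
R4 <- R4 - (-4)*R1:  [   0   -9   -4  -15   -3 ]
R4 <- R4 - (-3)*R2:  [  0   0  -1   3  -3 ]
R4 <- R4 - (1)*R3:  [ 0  0  0  4  0 ]
Row echelon form:
[ 4  -2   0  -2  |  -2 ]
[ 0   3   1   6  |   0 ]
[ 0   0  -1  -1  |  -3 ]
[ 0   0   0   4  |   0 ]
Back-substitution:
v = (0) / 4 = 0
u = (-3 - (-1)*(0)) / -1 = 3
t = (0 - (1)*(3) - (6)*(0)) / 3 = -1
s = (-2 - (-2)*(-1) - (-2)*(0)) / 4 = -1

(-1, -1, 3, 0)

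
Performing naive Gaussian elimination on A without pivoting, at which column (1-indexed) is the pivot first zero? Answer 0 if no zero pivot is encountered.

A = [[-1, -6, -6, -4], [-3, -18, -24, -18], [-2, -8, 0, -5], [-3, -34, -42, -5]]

first zero-pivot column = 2

Naive forward elimination:
R2 <- R2 - (3)*R1:  [  0   0  -6  -6 ]
R3 <- R3 - (2)*R1:  [  0   4  12   3 ]
R4 <- R4 - (3)*R1:  [   0  -16  -24    7 ]
Matrix at this point:
[ -1   -6   -6  -4 ]
[  0    0   -6  -6 ]
[  0    4   12   3 ]
[  0  -16  -24   7 ]
Pivot entry (2,2) is zero but row 3 has 4 in column 2 -> naive elimination stops; a row interchange (e.g. R2 <-> R3) would be required here.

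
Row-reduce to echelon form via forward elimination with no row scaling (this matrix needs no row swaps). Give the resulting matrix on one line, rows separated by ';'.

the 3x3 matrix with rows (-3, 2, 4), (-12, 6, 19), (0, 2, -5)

Forward elimination:
R2 <- R2 - (4)*R1:  [  0  -2   3 ]
R3 <- R3 - (-1)*R2:  [  0   0  -2 ]
Row echelon form:
[ -3   2   4 ]
[  0  -2   3 ]
[  0   0  -2 ]

REF = [-3 2 4; 0 -2 3; 0 0 -2]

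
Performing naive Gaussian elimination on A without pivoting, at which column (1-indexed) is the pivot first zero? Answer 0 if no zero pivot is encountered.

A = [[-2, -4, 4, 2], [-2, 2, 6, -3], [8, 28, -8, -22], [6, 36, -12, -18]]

Naive forward elimination:
R2 <- R2 - (1)*R1:  [  0   6   2  -5 ]
R3 <- R3 - (-4)*R1:  [   0   12    8  -14 ]
R4 <- R4 - (-3)*R1:  [   0   24    0  -12 ]
R3 <- R3 - (2)*R2:  [  0   0   4  -4 ]
R4 <- R4 - (4)*R2:  [  0   0  -8   8 ]
R4 <- R4 - (-2)*R3:  [ 0  0  0  0 ]
Matrix at this point:
[ -2  -4  4   2 ]
[  0   6  2  -5 ]
[  0   0  4  -4 ]
[  0   0  0   0 ]
Pivot entry (4,4) in the last row is zero and there are no rows below to swap with -> zero pivot in column 4 (A is singular).

first zero-pivot column = 4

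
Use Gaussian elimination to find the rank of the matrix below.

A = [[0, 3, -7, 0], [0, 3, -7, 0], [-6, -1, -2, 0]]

rank(A) = 2

Row reduction:
R1 <-> R3   (pivot in column 1 was zero)
[ -6  -1  -2  0 ]
[  0   3  -7  0 ]
[  0   3  -7  0 ]
R3 <- R3 - (1)*R2:  [ 0  0  0  0 ]
Row echelon form:
[ -6  -1  -2  0 ]
[  0   3  -7  0 ]
[  0   0   0  0 ]
Nonzero rows / pivot columns: 2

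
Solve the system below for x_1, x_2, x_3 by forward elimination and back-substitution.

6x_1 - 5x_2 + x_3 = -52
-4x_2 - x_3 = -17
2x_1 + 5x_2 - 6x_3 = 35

Forward elimination on [A|b]:
R3 <- R3 - (1/3)*R1:  [     0   20/3  -19/3  157/3 ]
R3 <- R3 - (-5/3)*R2:  [  0   0  -8  24 ]
Row echelon form:
[ 6  -5   1  |  -52 ]
[ 0  -4  -1  |  -17 ]
[ 0   0  -8  |   24 ]
Back-substitution:
x_3 = (24) / -8 = -3
x_2 = (-17 - (-1)*(-3)) / -4 = 5
x_1 = (-52 - (-5)*(5) - (1)*(-3)) / 6 = -4

(-4, 5, -3)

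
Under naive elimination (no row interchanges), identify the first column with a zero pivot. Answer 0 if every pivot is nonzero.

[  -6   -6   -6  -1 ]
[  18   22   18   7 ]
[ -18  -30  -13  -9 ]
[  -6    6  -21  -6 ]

Naive forward elimination:
R2 <- R2 - (-3)*R1:  [ 0  4  0  4 ]
R3 <- R3 - (3)*R1:  [   0  -12    5   -6 ]
R4 <- R4 - (1)*R1:  [   0   12  -15   -5 ]
R3 <- R3 - (-3)*R2:  [ 0  0  5  6 ]
R4 <- R4 - (3)*R2:  [   0    0  -15  -17 ]
R4 <- R4 - (-3)*R3:  [ 0  0  0  1 ]
All pivots nonzero; naive elimination completes without hitting a zero pivot.

first zero-pivot column = 0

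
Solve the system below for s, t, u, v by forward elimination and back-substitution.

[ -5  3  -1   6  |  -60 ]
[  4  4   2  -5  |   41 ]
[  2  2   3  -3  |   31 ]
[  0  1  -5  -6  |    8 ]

(4, -2, 4, -5)

Forward elimination on [A|b]:
R2 <- R2 - (-4/5)*R1:  [    0  32/5   6/5  -1/5    -7 ]
R3 <- R3 - (-2/5)*R1:  [    0  16/5  13/5  -3/5     7 ]
R3 <- R3 - (1/2)*R2:  [    0     0     2  -1/2  21/2 ]
R4 <- R4 - (5/32)*R2:  [       0        0   -83/16  -191/32   291/32 ]
R4 <- R4 - (-83/32)*R3:  [       0        0        0  -465/64  2325/64 ]
Row echelon form:
[ -5     3   -1        6  |      -60 ]
[  0  32/5  6/5     -1/5  |       -7 ]
[  0     0    2     -1/2  |     21/2 ]
[  0     0    0  -465/64  |  2325/64 ]
Back-substitution:
v = (2325/64) / (-465/64) = -5
u = (21/2 - (-1/2)*(-5)) / 2 = 4
t = (-7 - (6/5)*(4) - (-1/5)*(-5)) / (32/5) = -2
s = (-60 - (3)*(-2) - (-1)*(4) - (6)*(-5)) / -5 = 4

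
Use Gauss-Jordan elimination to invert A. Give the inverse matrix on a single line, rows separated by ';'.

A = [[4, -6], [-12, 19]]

inverse = [19/4 3/2; 3 1]

Gauss-Jordan on [A | I]:
R1 <- (1/4)*R1:  [    1  -3/2  |   1/4     0 ]
R2 <- R2 - (-12)*R1:  [ 0  1  |  3  1 ]
R1 <- R1 - (-3/2)*R2:  [    1     0  |  19/4   3/2 ]
Right block of [I | A^{-1}] is the inverse:
[ 19/4  3/2 ]
[    3    1 ]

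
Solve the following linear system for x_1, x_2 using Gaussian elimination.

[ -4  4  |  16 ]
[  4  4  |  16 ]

Forward elimination on [A|b]:
R2 <- R2 - (-1)*R1:  [  0   8  32 ]
Row echelon form:
[ -4  4  |  16 ]
[  0  8  |  32 ]
Back-substitution:
x_2 = (32) / 8 = 4
x_1 = (16 - (4)*(4)) / -4 = 0

(0, 4)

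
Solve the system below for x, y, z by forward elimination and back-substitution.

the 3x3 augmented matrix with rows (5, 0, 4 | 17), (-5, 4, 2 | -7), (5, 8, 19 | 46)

Forward elimination on [A|b]:
R2 <- R2 - (-1)*R1:  [  0   4   6  10 ]
R3 <- R3 - (1)*R1:  [  0   8  15  29 ]
R3 <- R3 - (2)*R2:  [ 0  0  3  9 ]
Row echelon form:
[ 5  0  4  |  17 ]
[ 0  4  6  |  10 ]
[ 0  0  3  |   9 ]
Back-substitution:
z = (9) / 3 = 3
y = (10 - (6)*(3)) / 4 = -2
x = (17 - (4)*(3)) / 5 = 1

(1, -2, 3)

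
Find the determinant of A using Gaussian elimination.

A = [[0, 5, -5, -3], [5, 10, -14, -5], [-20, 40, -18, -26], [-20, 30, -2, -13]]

Forward elimination:
R1 <-> R2   (pivot in column 1 was zero)
[   5  10  -14   -5 ]
[   0   5   -5   -3 ]
[ -20  40  -18  -26 ]
[ -20  30   -2  -13 ]
R3 <- R3 - (-4)*R1:  [   0   80  -74  -46 ]
R4 <- R4 - (-4)*R1:  [   0   70  -58  -33 ]
R3 <- R3 - (16)*R2:  [ 0  0  6  2 ]
R4 <- R4 - (14)*R2:  [  0   0  12   9 ]
R4 <- R4 - (2)*R3:  [ 0  0  0  5 ]
Upper-triangular form:
[ 5  10  -14  -5 ]
[ 0   5   -5  -3 ]
[ 0   0    6   2 ]
[ 0   0    0   5 ]
det(A) = (-1)^1 * (5) * (5) * (6) * (5) = -750  (1 row swap -> sign -1)

det(A) = -750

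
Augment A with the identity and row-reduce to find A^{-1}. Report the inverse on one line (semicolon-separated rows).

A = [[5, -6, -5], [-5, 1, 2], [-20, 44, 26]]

inverse = [-31/75 -32/75 -7/150; 3/5 1/5 1/10; -4/3 -2/3 -1/6]

Gauss-Jordan on [A | I]:
R1 <- (1/5)*R1:  [    1  -6/5    -1  |   1/5     0     0 ]
R2 <- R2 - (-5)*R1:  [  0  -5  -3  |   1   1   0 ]
R3 <- R3 - (-20)*R1:  [  0  20   6  |   4   0   1 ]
R2 <- (1/-5)*R2:  [    0     1   3/5  |  -1/5  -1/5     0 ]
R1 <- R1 - (-6/5)*R2:  [     1      0  -7/25  |  -1/25  -6/25      0 ]
R3 <- R3 - (20)*R2:  [  0   0  -6  |   8   4   1 ]
R3 <- (1/-6)*R3:  [    0     0     1  |  -4/3  -2/3  -1/6 ]
R1 <- R1 - (-7/25)*R3:  [      1       0       0  |  -31/75  -32/75  -7/150 ]
R2 <- R2 - (3/5)*R3:  [    0     1     0  |   3/5   1/5  1/10 ]
Right block of [I | A^{-1}] is the inverse:
[ -31/75  -32/75  -7/150 ]
[    3/5     1/5    1/10 ]
[   -4/3    -2/3    -1/6 ]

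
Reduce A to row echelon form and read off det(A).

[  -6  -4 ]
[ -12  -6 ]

det(A) = -12

Forward elimination:
R2 <- R2 - (2)*R1:  [ 0  2 ]
Upper-triangular form:
[ -6  -4 ]
[  0   2 ]
det(A) = (-1)^0 * (-6) * (2) = -12  (0 row swaps -> sign +1)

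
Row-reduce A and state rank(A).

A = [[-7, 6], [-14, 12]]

rank(A) = 1

Row reduction:
R2 <- R2 - (2)*R1:  [ 0  0 ]
Row echelon form:
[ -7  6 ]
[  0  0 ]
Nonzero rows / pivot columns: 1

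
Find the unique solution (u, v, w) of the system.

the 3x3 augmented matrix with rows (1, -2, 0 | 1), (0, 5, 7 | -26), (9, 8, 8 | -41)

Forward elimination on [A|b]:
R3 <- R3 - (9)*R1:  [   0   26    8  -50 ]
R3 <- R3 - (26/5)*R2:  [      0       0  -142/5   426/5 ]
Row echelon form:
[ 1  -2       0  |      1 ]
[ 0   5       7  |    -26 ]
[ 0   0  -142/5  |  426/5 ]
Back-substitution:
w = (426/5) / (-142/5) = -3
v = (-26 - (7)*(-3)) / 5 = -1
u = (1 - (-2)*(-1)) / 1 = -1

(-1, -1, -3)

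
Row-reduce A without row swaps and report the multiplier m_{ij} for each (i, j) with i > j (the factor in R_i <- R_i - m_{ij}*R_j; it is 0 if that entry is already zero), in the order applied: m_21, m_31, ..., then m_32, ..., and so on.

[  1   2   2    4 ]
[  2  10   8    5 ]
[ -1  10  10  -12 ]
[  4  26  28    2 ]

multipliers: 2, -1, 4, 2, 3, 2

Forward elimination:
R2 <- R2 - (2)*R1:  [  0   6   4  -3 ]
R3 <- R3 - (-1)*R1:  [  0  12  12  -8 ]
R4 <- R4 - (4)*R1:  [   0   18   20  -14 ]
R3 <- R3 - (2)*R2:  [  0   0   4  -2 ]
R4 <- R4 - (3)*R2:  [  0   0   8  -5 ]
R4 <- R4 - (2)*R3:  [  0   0   0  -1 ]
Multipliers (in order of application): m_{21} = 2, m_{31} = -1, m_{41} = 4, m_{32} = 2, m_{42} = 3, m_{43} = 2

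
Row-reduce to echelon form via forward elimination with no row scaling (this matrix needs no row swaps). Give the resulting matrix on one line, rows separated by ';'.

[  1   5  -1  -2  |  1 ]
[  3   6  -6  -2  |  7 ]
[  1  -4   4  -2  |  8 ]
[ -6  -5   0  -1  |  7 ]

REF = [1 5 -1 -2 1; 0 -9 -3 4 4; 0 0 8 -4 3; 0 0 0 -163/18 2123/72]

Forward elimination:
R2 <- R2 - (3)*R1:  [  0  -9  -3   4   4 ]
R3 <- R3 - (1)*R1:  [  0  -9   5   0   7 ]
R4 <- R4 - (-6)*R1:  [   0   25   -6  -13   13 ]
R3 <- R3 - (1)*R2:  [  0   0   8  -4   3 ]
R4 <- R4 - (-25/9)*R2:  [     0      0  -43/3  -17/9  217/9 ]
R4 <- R4 - (-43/24)*R3:  [       0        0        0  -163/18  2123/72 ]
Row echelon form:
[ 1   5  -1       -2  |        1 ]
[ 0  -9  -3        4  |        4 ]
[ 0   0   8       -4  |        3 ]
[ 0   0   0  -163/18  |  2123/72 ]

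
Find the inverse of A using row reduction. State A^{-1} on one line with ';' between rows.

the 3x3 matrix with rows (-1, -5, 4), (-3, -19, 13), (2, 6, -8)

Gauss-Jordan on [A | I]:
R1 <- (1/-1)*R1:  [  1   5  -4  |  -1   0   0 ]
R2 <- R2 - (-3)*R1:  [  0  -4   1  |  -3   1   0 ]
R3 <- R3 - (2)*R1:  [  0  -4   0  |   2   0   1 ]
R2 <- (1/-4)*R2:  [    0     1  -1/4  |   3/4  -1/4     0 ]
R1 <- R1 - (5)*R2:  [     1      0  -11/4  |  -19/4    5/4      0 ]
R3 <- R3 - (-4)*R2:  [  0   0  -1  |   5  -1   1 ]
R3 <- (1/-1)*R3:  [  0   0   1  |  -5   1  -1 ]
R1 <- R1 - (-11/4)*R3:  [     1      0      0  |  -37/2      4  -11/4 ]
R2 <- R2 - (-1/4)*R3:  [    0     1     0  |  -1/2     0  -1/4 ]
Right block of [I | A^{-1}] is the inverse:
[ -37/2  4  -11/4 ]
[  -1/2  0   -1/4 ]
[    -5  1     -1 ]

inverse = [-37/2 4 -11/4; -1/2 0 -1/4; -5 1 -1]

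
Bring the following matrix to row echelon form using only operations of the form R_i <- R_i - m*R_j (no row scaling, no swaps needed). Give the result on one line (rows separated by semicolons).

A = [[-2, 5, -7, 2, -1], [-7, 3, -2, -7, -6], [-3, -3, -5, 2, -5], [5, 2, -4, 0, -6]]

Forward elimination:
R2 <- R2 - (7/2)*R1:  [     0  -29/2   45/2    -14   -5/2 ]
R3 <- R3 - (3/2)*R1:  [     0  -21/2   11/2     -1   -7/2 ]
R4 <- R4 - (-5/2)*R1:  [     0   29/2  -43/2      5  -17/2 ]
R3 <- R3 - (21/29)*R2:  [       0        0  -313/29   265/29   -49/29 ]
R4 <- R4 - (-1)*R2:  [   0    0    1   -9  -11 ]
R4 <- R4 - (-29/313)*R3:  [         0          0          0  -2552/313  -3492/313 ]
Row echelon form:
[ -2      5       -7          2         -1 ]
[  0  -29/2     45/2        -14       -5/2 ]
[  0      0  -313/29     265/29     -49/29 ]
[  0      0        0  -2552/313  -3492/313 ]

REF = [-2 5 -7 2 -1; 0 -29/2 45/2 -14 -5/2; 0 0 -313/29 265/29 -49/29; 0 0 0 -2552/313 -3492/313]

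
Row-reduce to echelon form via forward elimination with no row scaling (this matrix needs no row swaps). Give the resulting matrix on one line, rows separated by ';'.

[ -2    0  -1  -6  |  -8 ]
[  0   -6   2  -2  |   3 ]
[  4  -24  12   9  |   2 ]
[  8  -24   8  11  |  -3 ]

Forward elimination:
R3 <- R3 - (-2)*R1:  [   0  -24   10   -3  -14 ]
R4 <- R4 - (-4)*R1:  [   0  -24    4  -13  -35 ]
R3 <- R3 - (4)*R2:  [   0    0    2    5  -26 ]
R4 <- R4 - (4)*R2:  [   0    0   -4   -5  -47 ]
R4 <- R4 - (-2)*R3:  [   0    0    0    5  -99 ]
Row echelon form:
[ -2   0  -1  -6  |   -8 ]
[  0  -6   2  -2  |    3 ]
[  0   0   2   5  |  -26 ]
[  0   0   0   5  |  -99 ]

REF = [-2 0 -1 -6 -8; 0 -6 2 -2 3; 0 0 2 5 -26; 0 0 0 5 -99]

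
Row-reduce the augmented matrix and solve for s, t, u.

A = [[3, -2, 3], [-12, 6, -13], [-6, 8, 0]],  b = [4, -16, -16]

Forward elimination on [A|b]:
R2 <- R2 - (-4)*R1:  [  0  -2  -1   0 ]
R3 <- R3 - (-2)*R1:  [  0   4   6  -8 ]
R3 <- R3 - (-2)*R2:  [  0   0   4  -8 ]
Row echelon form:
[ 3  -2   3  |   4 ]
[ 0  -2  -1  |   0 ]
[ 0   0   4  |  -8 ]
Back-substitution:
u = (-8) / 4 = -2
t = (0 - (-1)*(-2)) / -2 = 1
s = (4 - (-2)*(1) - (3)*(-2)) / 3 = 4

(4, 1, -2)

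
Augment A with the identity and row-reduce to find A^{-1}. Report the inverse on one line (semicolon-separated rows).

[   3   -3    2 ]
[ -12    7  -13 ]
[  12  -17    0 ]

inverse = [-221/45 -34/45 5/9; -52/15 -8/15 1/3; 8/3 1/3 -1/3]

Gauss-Jordan on [A | I]:
R1 <- (1/3)*R1:  [   1   -1  2/3  |  1/3    0    0 ]
R2 <- R2 - (-12)*R1:  [  0  -5  -5  |   4   1   0 ]
R3 <- R3 - (12)*R1:  [  0  -5  -8  |  -4   0   1 ]
R2 <- (1/-5)*R2:  [    0     1     1  |  -4/5  -1/5     0 ]
R1 <- R1 - (-1)*R2:  [     1      0    5/3  |  -7/15   -1/5      0 ]
R3 <- R3 - (-5)*R2:  [  0   0  -3  |  -8  -1   1 ]
R3 <- (1/-3)*R3:  [    0     0     1  |   8/3   1/3  -1/3 ]
R1 <- R1 - (5/3)*R3:  [       1        0        0  |  -221/45   -34/45      5/9 ]
R2 <- R2 - (1)*R3:  [      0       1       0  |  -52/15   -8/15     1/3 ]
Right block of [I | A^{-1}] is the inverse:
[ -221/45  -34/45   5/9 ]
[  -52/15   -8/15   1/3 ]
[     8/3     1/3  -1/3 ]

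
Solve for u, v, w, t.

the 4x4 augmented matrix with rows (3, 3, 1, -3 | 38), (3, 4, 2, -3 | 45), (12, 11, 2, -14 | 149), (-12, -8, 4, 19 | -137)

(4, 5, 2, -3)

Forward elimination on [A|b]:
R2 <- R2 - (1)*R1:  [ 0  1  1  0  7 ]
R3 <- R3 - (4)*R1:  [  0  -1  -2  -2  -3 ]
R4 <- R4 - (-4)*R1:  [  0   4   8   7  15 ]
R3 <- R3 - (-1)*R2:  [  0   0  -1  -2   4 ]
R4 <- R4 - (4)*R2:  [   0    0    4    7  -13 ]
R4 <- R4 - (-4)*R3:  [  0   0   0  -1   3 ]
Row echelon form:
[ 3  3   1  -3  |  38 ]
[ 0  1   1   0  |   7 ]
[ 0  0  -1  -2  |   4 ]
[ 0  0   0  -1  |   3 ]
Back-substitution:
t = (3) / -1 = -3
w = (4 - (-2)*(-3)) / -1 = 2
v = (7 - (1)*(2)) / 1 = 5
u = (38 - (3)*(5) - (1)*(2) - (-3)*(-3)) / 3 = 4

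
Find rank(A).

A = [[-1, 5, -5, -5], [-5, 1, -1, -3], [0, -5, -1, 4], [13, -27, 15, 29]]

Row reduction:
R2 <- R2 - (5)*R1:  [   0  -24   24   22 ]
R4 <- R4 - (-13)*R1:  [   0   38  -50  -36 ]
R3 <- R3 - (5/24)*R2:  [     0      0     -6  -7/12 ]
R4 <- R4 - (-19/12)*R2:  [    0     0   -12  -7/6 ]
R4 <- R4 - (2)*R3:  [ 0  0  0  0 ]
Row echelon form:
[ -1    5  -5     -5 ]
[  0  -24  24     22 ]
[  0    0  -6  -7/12 ]
[  0    0   0      0 ]
Nonzero rows / pivot columns: 3

rank(A) = 3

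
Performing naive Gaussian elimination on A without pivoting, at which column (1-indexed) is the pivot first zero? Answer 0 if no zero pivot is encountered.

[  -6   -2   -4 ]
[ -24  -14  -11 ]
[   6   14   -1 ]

first zero-pivot column = 0

Naive forward elimination:
R2 <- R2 - (4)*R1:  [  0  -6   5 ]
R3 <- R3 - (-1)*R1:  [  0  12  -5 ]
R3 <- R3 - (-2)*R2:  [ 0  0  5 ]
All pivots nonzero; naive elimination completes without hitting a zero pivot.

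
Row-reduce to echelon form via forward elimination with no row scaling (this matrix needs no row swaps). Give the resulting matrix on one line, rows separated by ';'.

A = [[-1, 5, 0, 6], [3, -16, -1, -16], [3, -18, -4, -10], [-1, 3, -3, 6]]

Forward elimination:
R2 <- R2 - (-3)*R1:  [  0  -1  -1   2 ]
R3 <- R3 - (-3)*R1:  [  0  -3  -4   8 ]
R4 <- R4 - (1)*R1:  [  0  -2  -3   0 ]
R3 <- R3 - (3)*R2:  [  0   0  -1   2 ]
R4 <- R4 - (2)*R2:  [  0   0  -1  -4 ]
R4 <- R4 - (1)*R3:  [  0   0   0  -6 ]
Row echelon form:
[ -1   5   0   6 ]
[  0  -1  -1   2 ]
[  0   0  -1   2 ]
[  0   0   0  -6 ]

REF = [-1 5 0 6; 0 -1 -1 2; 0 0 -1 2; 0 0 0 -6]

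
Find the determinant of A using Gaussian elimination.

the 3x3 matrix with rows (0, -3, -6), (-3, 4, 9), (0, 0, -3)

Forward elimination:
R1 <-> R2   (pivot in column 1 was zero)
[ -3   4   9 ]
[  0  -3  -6 ]
[  0   0  -3 ]
Upper-triangular form:
[ -3   4   9 ]
[  0  -3  -6 ]
[  0   0  -3 ]
det(A) = (-1)^1 * (-3) * (-3) * (-3) = 27  (1 row swap -> sign -1)

det(A) = 27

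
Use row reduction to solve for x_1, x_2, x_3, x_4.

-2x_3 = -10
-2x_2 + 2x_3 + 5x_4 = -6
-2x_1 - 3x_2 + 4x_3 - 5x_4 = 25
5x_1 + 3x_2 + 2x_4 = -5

(-2, 3, 5, -2)

Forward elimination on [A|b]:
R1 <-> R3   (pivot in column 1 was zero)
[ -2  -3   4  -5   25 ]
[  0  -2   2   5   -6 ]
[  0   0  -2   0  -10 ]
[  5   3   0   2   -5 ]
R4 <- R4 - (-5/2)*R1:  [     0   -9/2     10  -21/2  115/2 ]
R4 <- R4 - (9/4)*R2:  [     0      0   11/2  -87/4     71 ]
R4 <- R4 - (-11/4)*R3:  [     0      0      0  -87/4   87/2 ]
Row echelon form:
[ -2  -3   4     -5  |    25 ]
[  0  -2   2      5  |    -6 ]
[  0   0  -2      0  |   -10 ]
[  0   0   0  -87/4  |  87/2 ]
Back-substitution:
x_4 = (87/2) / (-87/4) = -2
x_3 = (-10) / -2 = 5
x_2 = (-6 - (2)*(5) - (5)*(-2)) / -2 = 3
x_1 = (25 - (-3)*(3) - (4)*(5) - (-5)*(-2)) / -2 = -2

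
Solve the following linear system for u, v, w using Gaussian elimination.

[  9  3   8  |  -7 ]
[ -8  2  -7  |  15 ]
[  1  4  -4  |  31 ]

Forward elimination on [A|b]:
R2 <- R2 - (-8/9)*R1:  [    0  14/3   1/9  79/9 ]
R3 <- R3 - (1/9)*R1:  [     0   11/3  -44/9  286/9 ]
R3 <- R3 - (11/14)*R2:  [       0        0  -209/42  1045/42 ]
Row echelon form:
[ 9     3        8  |       -7 ]
[ 0  14/3      1/9  |     79/9 ]
[ 0     0  -209/42  |  1045/42 ]
Back-substitution:
w = (1045/42) / (-209/42) = -5
v = (79/9 - (1/9)*(-5)) / (14/3) = 2
u = (-7 - (3)*(2) - (8)*(-5)) / 9 = 3

(3, 2, -5)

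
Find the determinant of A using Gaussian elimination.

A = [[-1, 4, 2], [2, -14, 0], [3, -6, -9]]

Forward elimination:
R2 <- R2 - (-2)*R1:  [  0  -6   4 ]
R3 <- R3 - (-3)*R1:  [  0   6  -3 ]
R3 <- R3 - (-1)*R2:  [ 0  0  1 ]
Upper-triangular form:
[ -1   4  2 ]
[  0  -6  4 ]
[  0   0  1 ]
det(A) = (-1)^0 * (-1) * (-6) * (1) = 6  (0 row swaps -> sign +1)

det(A) = 6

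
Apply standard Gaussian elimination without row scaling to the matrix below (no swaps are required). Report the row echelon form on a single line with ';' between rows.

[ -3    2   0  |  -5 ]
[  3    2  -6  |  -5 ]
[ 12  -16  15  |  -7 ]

REF = [-3 2 0 -5; 0 4 -6 -10; 0 0 3 -47]

Forward elimination:
R2 <- R2 - (-1)*R1:  [   0    4   -6  -10 ]
R3 <- R3 - (-4)*R1:  [   0   -8   15  -27 ]
R3 <- R3 - (-2)*R2:  [   0    0    3  -47 ]
Row echelon form:
[ -3  2   0  |   -5 ]
[  0  4  -6  |  -10 ]
[  0  0   3  |  -47 ]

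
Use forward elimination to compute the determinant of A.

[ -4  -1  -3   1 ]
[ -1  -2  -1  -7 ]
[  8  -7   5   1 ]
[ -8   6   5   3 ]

det(A) = -2844

Forward elimination:
R2 <- R2 - (1/4)*R1:  [     0   -7/4   -1/4  -29/4 ]
R3 <- R3 - (-2)*R1:  [  0  -9  -1   3 ]
R4 <- R4 - (2)*R1:  [  0   8  11   1 ]
R3 <- R3 - (36/7)*R2:  [     0      0    2/7  282/7 ]
R4 <- R4 - (-32/7)*R2:  [      0       0    69/7  -225/7 ]
R4 <- R4 - (69/2)*R3:  [     0      0      0  -1422 ]
Upper-triangular form:
[ -4    -1    -3      1 ]
[  0  -7/4  -1/4  -29/4 ]
[  0     0   2/7  282/7 ]
[  0     0     0  -1422 ]
det(A) = (-1)^0 * (-4) * (-7/4) * (2/7) * (-1422) = -2844  (0 row swaps -> sign +1)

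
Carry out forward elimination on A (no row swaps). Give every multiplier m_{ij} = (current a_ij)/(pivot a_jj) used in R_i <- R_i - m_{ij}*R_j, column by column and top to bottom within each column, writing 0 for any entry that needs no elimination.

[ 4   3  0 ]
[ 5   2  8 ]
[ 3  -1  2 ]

multipliers: 5/4, 3/4, 13/7

Forward elimination:
R2 <- R2 - (5/4)*R1:  [    0  -7/4     8 ]
R3 <- R3 - (3/4)*R1:  [     0  -13/4      2 ]
R3 <- R3 - (13/7)*R2:  [     0      0  -90/7 ]
Multipliers (in order of application): m_{21} = 5/4, m_{31} = 3/4, m_{32} = 13/7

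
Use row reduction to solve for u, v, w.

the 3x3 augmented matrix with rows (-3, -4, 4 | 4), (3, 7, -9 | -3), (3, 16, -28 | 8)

Forward elimination on [A|b]:
R2 <- R2 - (-1)*R1:  [  0   3  -5   1 ]
R3 <- R3 - (-1)*R1:  [   0   12  -24   12 ]
R3 <- R3 - (4)*R2:  [  0   0  -4   8 ]
Row echelon form:
[ -3  -4   4  |  4 ]
[  0   3  -5  |  1 ]
[  0   0  -4  |  8 ]
Back-substitution:
w = (8) / -4 = -2
v = (1 - (-5)*(-2)) / 3 = -3
u = (4 - (-4)*(-3) - (4)*(-2)) / -3 = 0

(0, -3, -2)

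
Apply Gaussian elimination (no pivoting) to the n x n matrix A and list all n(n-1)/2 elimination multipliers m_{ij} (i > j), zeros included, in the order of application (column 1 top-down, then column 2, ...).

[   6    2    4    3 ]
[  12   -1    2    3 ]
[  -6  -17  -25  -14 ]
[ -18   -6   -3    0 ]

Forward elimination:
R2 <- R2 - (2)*R1:  [  0  -5  -6  -3 ]
R3 <- R3 - (-1)*R1:  [   0  -15  -21  -11 ]
R4 <- R4 - (-3)*R1:  [ 0  0  9  9 ]
R3 <- R3 - (3)*R2:  [  0   0  -3  -2 ]
R4: entry in column 2 is already 0 -> m_{42} = 0 (no row operation needed)
R4 <- R4 - (-3)*R3:  [ 0  0  0  3 ]
Multipliers (in order of application): m_{21} = 2, m_{31} = -1, m_{41} = -3, m_{32} = 3, m_{42} = 0, m_{43} = -3

multipliers: 2, -1, -3, 3, 0, -3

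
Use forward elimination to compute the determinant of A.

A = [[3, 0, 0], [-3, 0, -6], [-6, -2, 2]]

det(A) = -36

Forward elimination:
R2 <- R2 - (-1)*R1:  [  0   0  -6 ]
R3 <- R3 - (-2)*R1:  [  0  -2   2 ]
R2 <-> R3   (pivot in column 2 was zero)
[ 3   0   0 ]
[ 0  -2   2 ]
[ 0   0  -6 ]
Upper-triangular form:
[ 3   0   0 ]
[ 0  -2   2 ]
[ 0   0  -6 ]
det(A) = (-1)^1 * (3) * (-2) * (-6) = -36  (1 row swap -> sign -1)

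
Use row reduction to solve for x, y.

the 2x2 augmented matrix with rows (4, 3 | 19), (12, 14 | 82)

Forward elimination on [A|b]:
R2 <- R2 - (3)*R1:  [  0   5  25 ]
Row echelon form:
[ 4  3  |  19 ]
[ 0  5  |  25 ]
Back-substitution:
y = (25) / 5 = 5
x = (19 - (3)*(5)) / 4 = 1

(1, 5)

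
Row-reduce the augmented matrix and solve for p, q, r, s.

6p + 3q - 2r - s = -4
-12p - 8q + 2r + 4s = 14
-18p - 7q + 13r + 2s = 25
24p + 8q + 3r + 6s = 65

(2, -2, 3, 4)

Forward elimination on [A|b]:
R2 <- R2 - (-2)*R1:  [  0  -2  -2   2   6 ]
R3 <- R3 - (-3)*R1:  [  0   2   7  -1  13 ]
R4 <- R4 - (4)*R1:  [  0  -4  11  10  81 ]
R3 <- R3 - (-1)*R2:  [  0   0   5   1  19 ]
R4 <- R4 - (2)*R2:  [  0   0  15   6  69 ]
R4 <- R4 - (3)*R3:  [  0   0   0   3  12 ]
Row echelon form:
[ 6   3  -2  -1  |  -4 ]
[ 0  -2  -2   2  |   6 ]
[ 0   0   5   1  |  19 ]
[ 0   0   0   3  |  12 ]
Back-substitution:
s = (12) / 3 = 4
r = (19 - (1)*(4)) / 5 = 3
q = (6 - (-2)*(3) - (2)*(4)) / -2 = -2
p = (-4 - (3)*(-2) - (-2)*(3) - (-1)*(4)) / 6 = 2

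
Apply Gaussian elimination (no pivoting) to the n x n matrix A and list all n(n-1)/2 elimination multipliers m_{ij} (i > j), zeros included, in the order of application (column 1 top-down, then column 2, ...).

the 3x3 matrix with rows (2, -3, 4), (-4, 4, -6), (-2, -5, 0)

Forward elimination:
R2 <- R2 - (-2)*R1:  [  0  -2   2 ]
R3 <- R3 - (-1)*R1:  [  0  -8   4 ]
R3 <- R3 - (4)*R2:  [  0   0  -4 ]
Multipliers (in order of application): m_{21} = -2, m_{31} = -1, m_{32} = 4

multipliers: -2, -1, 4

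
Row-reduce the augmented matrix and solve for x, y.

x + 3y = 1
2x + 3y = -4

(-5, 2)

Forward elimination on [A|b]:
R2 <- R2 - (2)*R1:  [  0  -3  -6 ]
Row echelon form:
[ 1   3  |   1 ]
[ 0  -3  |  -6 ]
Back-substitution:
y = (-6) / -3 = 2
x = (1 - (3)*(2)) / 1 = -5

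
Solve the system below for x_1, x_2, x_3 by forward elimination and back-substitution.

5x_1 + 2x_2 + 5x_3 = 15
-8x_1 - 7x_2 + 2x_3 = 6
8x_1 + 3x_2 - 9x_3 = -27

Forward elimination on [A|b]:
R2 <- R2 - (-8/5)*R1:  [     0  -19/5     10     30 ]
R3 <- R3 - (8/5)*R1:  [    0  -1/5   -17   -51 ]
R3 <- R3 - (1/19)*R2:  [       0        0  -333/19  -999/19 ]
Row echelon form:
[ 5      2        5  |       15 ]
[ 0  -19/5       10  |       30 ]
[ 0      0  -333/19  |  -999/19 ]
Back-substitution:
x_3 = (-999/19) / (-333/19) = 3
x_2 = (30 - (10)*(3)) / (-19/5) = 0
x_1 = (15 - (2)*(0) - (5)*(3)) / 5 = 0

(0, 0, 3)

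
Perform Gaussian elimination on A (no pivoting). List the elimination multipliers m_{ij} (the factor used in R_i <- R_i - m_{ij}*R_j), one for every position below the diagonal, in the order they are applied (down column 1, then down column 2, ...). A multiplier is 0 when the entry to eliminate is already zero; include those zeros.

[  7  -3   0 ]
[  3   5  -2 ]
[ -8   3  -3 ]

multipliers: 3/7, -8/7, -3/44

Forward elimination:
R2 <- R2 - (3/7)*R1:  [    0  44/7    -2 ]
R3 <- R3 - (-8/7)*R1:  [    0  -3/7    -3 ]
R3 <- R3 - (-3/44)*R2:  [      0       0  -69/22 ]
Multipliers (in order of application): m_{21} = 3/7, m_{31} = -8/7, m_{32} = -3/44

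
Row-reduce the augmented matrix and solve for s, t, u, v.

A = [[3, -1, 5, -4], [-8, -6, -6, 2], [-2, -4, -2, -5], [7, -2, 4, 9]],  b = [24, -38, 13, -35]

(2, 2, 0, -5)

Forward elimination on [A|b]:
R2 <- R2 - (-8/3)*R1:  [     0  -26/3   22/3  -26/3     26 ]
R3 <- R3 - (-2/3)*R1:  [     0  -14/3    4/3  -23/3     29 ]
R4 <- R4 - (7/3)*R1:  [     0    1/3  -23/3   55/3    -91 ]
R3 <- R3 - (7/13)*R2:  [      0       0  -34/13      -3      15 ]
R4 <- R4 - (-1/26)*R2:  [      0       0  -96/13      18     -90 ]
R4 <- R4 - (48/17)*R3:  [        0         0         0    450/17  -2250/17 ]
Row echelon form:
[ 3     -1       5      -4  |        24 ]
[ 0  -26/3    22/3   -26/3  |        26 ]
[ 0      0  -34/13      -3  |        15 ]
[ 0      0       0  450/17  |  -2250/17 ]
Back-substitution:
v = (-2250/17) / (450/17) = -5
u = (15 - (-3)*(-5)) / (-34/13) = 0
t = (26 - (22/3)*(0) - (-26/3)*(-5)) / (-26/3) = 2
s = (24 - (-1)*(2) - (5)*(0) - (-4)*(-5)) / 3 = 2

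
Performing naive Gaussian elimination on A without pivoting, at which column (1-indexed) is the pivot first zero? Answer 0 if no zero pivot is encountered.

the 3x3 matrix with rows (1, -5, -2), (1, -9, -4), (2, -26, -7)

first zero-pivot column = 0

Naive forward elimination:
R2 <- R2 - (1)*R1:  [  0  -4  -2 ]
R3 <- R3 - (2)*R1:  [   0  -16   -3 ]
R3 <- R3 - (4)*R2:  [ 0  0  5 ]
All pivots nonzero; naive elimination completes without hitting a zero pivot.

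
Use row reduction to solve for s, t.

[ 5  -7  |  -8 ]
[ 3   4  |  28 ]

(4, 4)

Forward elimination on [A|b]:
R2 <- R2 - (3/5)*R1:  [     0   41/5  164/5 ]
Row echelon form:
[ 5    -7  |     -8 ]
[ 0  41/5  |  164/5 ]
Back-substitution:
t = (164/5) / (41/5) = 4
s = (-8 - (-7)*(4)) / 5 = 4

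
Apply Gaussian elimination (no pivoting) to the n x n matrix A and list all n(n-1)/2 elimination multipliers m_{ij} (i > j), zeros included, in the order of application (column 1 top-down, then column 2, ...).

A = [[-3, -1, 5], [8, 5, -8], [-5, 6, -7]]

Forward elimination:
R2 <- R2 - (-8/3)*R1:  [    0   7/3  16/3 ]
R3 <- R3 - (5/3)*R1:  [     0   23/3  -46/3 ]
R3 <- R3 - (23/7)*R2:  [      0       0  -230/7 ]
Multipliers (in order of application): m_{21} = -8/3, m_{31} = 5/3, m_{32} = 23/7

multipliers: -8/3, 5/3, 23/7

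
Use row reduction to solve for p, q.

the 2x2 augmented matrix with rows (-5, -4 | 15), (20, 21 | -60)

Forward elimination on [A|b]:
R2 <- R2 - (-4)*R1:  [ 0  5  0 ]
Row echelon form:
[ -5  -4  |  15 ]
[  0   5  |   0 ]
Back-substitution:
q = (0) / 5 = 0
p = (15 - (-4)*(0)) / -5 = -3

(-3, 0)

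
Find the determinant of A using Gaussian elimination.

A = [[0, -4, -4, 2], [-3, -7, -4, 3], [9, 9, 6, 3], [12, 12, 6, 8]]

det(A) = -432

Forward elimination:
R1 <-> R2   (pivot in column 1 was zero)
[ -3  -7  -4  3 ]
[  0  -4  -4  2 ]
[  9   9   6  3 ]
[ 12  12   6  8 ]
R3 <- R3 - (-3)*R1:  [   0  -12   -6   12 ]
R4 <- R4 - (-4)*R1:  [   0  -16  -10   20 ]
R3 <- R3 - (3)*R2:  [ 0  0  6  6 ]
R4 <- R4 - (4)*R2:  [  0   0   6  12 ]
R4 <- R4 - (1)*R3:  [ 0  0  0  6 ]
Upper-triangular form:
[ -3  -7  -4  3 ]
[  0  -4  -4  2 ]
[  0   0   6  6 ]
[  0   0   0  6 ]
det(A) = (-1)^1 * (-3) * (-4) * (6) * (6) = -432  (1 row swap -> sign -1)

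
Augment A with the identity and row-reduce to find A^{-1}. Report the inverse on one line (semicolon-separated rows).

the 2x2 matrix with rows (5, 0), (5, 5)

Gauss-Jordan on [A | I]:
R1 <- (1/5)*R1:  [   1    0  |  1/5    0 ]
R2 <- R2 - (5)*R1:  [  0   5  |  -1   1 ]
R2 <- (1/5)*R2:  [    0     1  |  -1/5   1/5 ]
Right block of [I | A^{-1}] is the inverse:
[  1/5    0 ]
[ -1/5  1/5 ]

inverse = [1/5 0; -1/5 1/5]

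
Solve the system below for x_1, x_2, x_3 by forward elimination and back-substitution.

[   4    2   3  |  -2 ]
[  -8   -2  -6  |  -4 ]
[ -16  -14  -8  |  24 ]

(3, -4, -2)

Forward elimination on [A|b]:
R2 <- R2 - (-2)*R1:  [  0   2   0  -8 ]
R3 <- R3 - (-4)*R1:  [  0  -6   4  16 ]
R3 <- R3 - (-3)*R2:  [  0   0   4  -8 ]
Row echelon form:
[ 4  2  3  |  -2 ]
[ 0  2  0  |  -8 ]
[ 0  0  4  |  -8 ]
Back-substitution:
x_3 = (-8) / 4 = -2
x_2 = (-8) / 2 = -4
x_1 = (-2 - (2)*(-4) - (3)*(-2)) / 4 = 3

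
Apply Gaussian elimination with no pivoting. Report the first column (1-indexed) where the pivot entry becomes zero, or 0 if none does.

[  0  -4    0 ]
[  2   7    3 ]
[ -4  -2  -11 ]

first zero-pivot column = 1

Naive forward elimination:
Pivot entry (1,1) is zero but row 2 has 2 in column 1 -> naive elimination stops; a row interchange (e.g. R1 <-> R2) would be required here.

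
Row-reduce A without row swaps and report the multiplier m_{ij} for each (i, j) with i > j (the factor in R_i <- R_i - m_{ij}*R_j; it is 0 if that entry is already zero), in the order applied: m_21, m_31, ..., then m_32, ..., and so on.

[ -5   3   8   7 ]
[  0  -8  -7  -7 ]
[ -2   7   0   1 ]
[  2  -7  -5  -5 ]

multipliers: 0, 2/5, -2/5, -29/40, 29/40, -131/331

Forward elimination:
R2: entry in column 1 is already 0 -> m_{21} = 0 (no row operation needed)
R3 <- R3 - (2/5)*R1:  [     0   29/5  -16/5   -9/5 ]
R4 <- R4 - (-2/5)*R1:  [     0  -29/5   -9/5  -11/5 ]
R3 <- R3 - (-29/40)*R2:  [       0        0  -331/40    -55/8 ]
R4 <- R4 - (29/40)*R2:  [      0       0  131/40    23/8 ]
R4 <- R4 - (-131/331)*R3:  [      0       0       0  51/331 ]
Multipliers (in order of application): m_{21} = 0, m_{31} = 2/5, m_{41} = -2/5, m_{32} = -29/40, m_{42} = 29/40, m_{43} = -131/331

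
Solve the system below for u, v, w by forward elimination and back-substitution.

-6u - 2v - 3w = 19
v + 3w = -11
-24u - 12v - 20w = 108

(-1, -2, -3)

Forward elimination on [A|b]:
R3 <- R3 - (4)*R1:  [  0  -4  -8  32 ]
R3 <- R3 - (-4)*R2:  [   0    0    4  -12 ]
Row echelon form:
[ -6  -2  -3  |   19 ]
[  0   1   3  |  -11 ]
[  0   0   4  |  -12 ]
Back-substitution:
w = (-12) / 4 = -3
v = (-11 - (3)*(-3)) / 1 = -2
u = (19 - (-2)*(-2) - (-3)*(-3)) / -6 = -1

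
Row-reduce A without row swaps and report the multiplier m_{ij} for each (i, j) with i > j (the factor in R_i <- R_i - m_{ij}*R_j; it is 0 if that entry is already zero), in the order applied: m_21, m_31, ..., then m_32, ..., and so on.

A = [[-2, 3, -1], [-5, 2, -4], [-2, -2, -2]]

Forward elimination:
R2 <- R2 - (5/2)*R1:  [     0  -11/2   -3/2 ]
R3 <- R3 - (1)*R1:  [  0  -5  -1 ]
R3 <- R3 - (10/11)*R2:  [    0     0  4/11 ]
Multipliers (in order of application): m_{21} = 5/2, m_{31} = 1, m_{32} = 10/11

multipliers: 5/2, 1, 10/11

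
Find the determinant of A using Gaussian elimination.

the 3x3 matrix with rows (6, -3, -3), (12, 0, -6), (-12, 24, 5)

Forward elimination:
R2 <- R2 - (2)*R1:  [ 0  6  0 ]
R3 <- R3 - (-2)*R1:  [  0  18  -1 ]
R3 <- R3 - (3)*R2:  [  0   0  -1 ]
Upper-triangular form:
[ 6  -3  -3 ]
[ 0   6   0 ]
[ 0   0  -1 ]
det(A) = (-1)^0 * (6) * (6) * (-1) = -36  (0 row swaps -> sign +1)

det(A) = -36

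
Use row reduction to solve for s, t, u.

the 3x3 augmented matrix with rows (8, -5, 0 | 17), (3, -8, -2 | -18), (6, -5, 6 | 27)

(4, 3, 3)

Forward elimination on [A|b]:
R2 <- R2 - (3/8)*R1:  [      0   -49/8      -2  -195/8 ]
R3 <- R3 - (3/4)*R1:  [    0  -5/4     6  57/4 ]
R3 <- R3 - (10/49)*R2:  [      0       0  314/49  942/49 ]
Row echelon form:
[ 8     -5       0  |      17 ]
[ 0  -49/8      -2  |  -195/8 ]
[ 0      0  314/49  |  942/49 ]
Back-substitution:
u = (942/49) / (314/49) = 3
t = (-195/8 - (-2)*(3)) / (-49/8) = 3
s = (17 - (-5)*(3)) / 8 = 4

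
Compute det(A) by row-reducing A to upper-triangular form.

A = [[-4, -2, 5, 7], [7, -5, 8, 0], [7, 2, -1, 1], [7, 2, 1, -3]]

det(A) = -1406

Forward elimination:
R2 <- R2 - (-7/4)*R1:  [     0  -17/2   67/4   49/4 ]
R3 <- R3 - (-7/4)*R1:  [    0  -3/2  31/4  53/4 ]
R4 <- R4 - (-7/4)*R1:  [    0  -3/2  39/4  37/4 ]
R3 <- R3 - (3/17)*R2:  [      0       0  163/34  377/34 ]
R4 <- R4 - (3/17)*R2:  [      0       0  231/34  241/34 ]
R4 <- R4 - (231/163)*R3:  [         0          0          0  -1406/163 ]
Upper-triangular form:
[ -4     -2       5          7 ]
[  0  -17/2    67/4       49/4 ]
[  0      0  163/34     377/34 ]
[  0      0       0  -1406/163 ]
det(A) = (-1)^0 * (-4) * (-17/2) * (163/34) * (-1406/163) = -1406  (0 row swaps -> sign +1)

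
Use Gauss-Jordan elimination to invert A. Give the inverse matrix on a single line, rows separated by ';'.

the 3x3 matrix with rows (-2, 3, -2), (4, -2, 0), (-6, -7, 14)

inverse = [7/8 7/8 1/8; 7/4 5/4 1/4; 5/4 1 1/4]

Gauss-Jordan on [A | I]:
R1 <- (1/-2)*R1:  [    1  -3/2     1  |  -1/2     0     0 ]
R2 <- R2 - (4)*R1:  [  0   4  -4  |   2   1   0 ]
R3 <- R3 - (-6)*R1:  [   0  -16   20  |   -3    0    1 ]
R2 <- (1/4)*R2:  [   0    1   -1  |  1/2  1/4    0 ]
R1 <- R1 - (-3/2)*R2:  [    1     0  -1/2  |   1/4   3/8     0 ]
R3 <- R3 - (-16)*R2:  [ 0  0  4  |  5  4  1 ]
R3 <- (1/4)*R3:  [   0    0    1  |  5/4    1  1/4 ]
R1 <- R1 - (-1/2)*R3:  [   1    0    0  |  7/8  7/8  1/8 ]
R2 <- R2 - (-1)*R3:  [   0    1    0  |  7/4  5/4  1/4 ]
Right block of [I | A^{-1}] is the inverse:
[ 7/8  7/8  1/8 ]
[ 7/4  5/4  1/4 ]
[ 5/4    1  1/4 ]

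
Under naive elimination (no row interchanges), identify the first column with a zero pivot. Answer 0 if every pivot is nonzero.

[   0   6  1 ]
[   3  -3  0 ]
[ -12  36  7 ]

first zero-pivot column = 1

Naive forward elimination:
Pivot entry (1,1) is zero but row 2 has 3 in column 1 -> naive elimination stops; a row interchange (e.g. R1 <-> R2) would be required here.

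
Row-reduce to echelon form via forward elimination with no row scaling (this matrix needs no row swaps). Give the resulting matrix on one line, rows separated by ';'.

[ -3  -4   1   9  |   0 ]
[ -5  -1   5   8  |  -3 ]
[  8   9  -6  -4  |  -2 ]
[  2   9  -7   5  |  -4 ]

Forward elimination:
R2 <- R2 - (5/3)*R1:  [    0  17/3  10/3    -7    -3 ]
R3 <- R3 - (-8/3)*R1:  [     0   -5/3  -10/3     20     -2 ]
R4 <- R4 - (-2/3)*R1:  [     0   19/3  -19/3     11     -4 ]
R3 <- R3 - (-5/17)*R2:  [      0       0  -40/17  305/17  -49/17 ]
R4 <- R4 - (19/17)*R2:  [       0        0  -171/17   320/17   -11/17 ]
R4 <- R4 - (171/40)*R3:  [      0       0       0  -463/8  467/40 ]
Row echelon form:
[ -3    -4       1       9  |       0 ]
[  0  17/3    10/3      -7  |      -3 ]
[  0     0  -40/17  305/17  |  -49/17 ]
[  0     0       0  -463/8  |  467/40 ]

REF = [-3 -4 1 9 0; 0 17/3 10/3 -7 -3; 0 0 -40/17 305/17 -49/17; 0 0 0 -463/8 467/40]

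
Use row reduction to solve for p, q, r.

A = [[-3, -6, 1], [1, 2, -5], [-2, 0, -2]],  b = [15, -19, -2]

(-2, -1, 3)

Forward elimination on [A|b]:
R2 <- R2 - (-1/3)*R1:  [     0      0  -14/3    -14 ]
R3 <- R3 - (2/3)*R1:  [    0     4  -8/3   -12 ]
R2 <-> R3   (pivot in column 2 was zero)
[ -3  -6      1   15 ]
[  0   4   -8/3  -12 ]
[  0   0  -14/3  -14 ]
Row echelon form:
[ -3  -6      1  |   15 ]
[  0   4   -8/3  |  -12 ]
[  0   0  -14/3  |  -14 ]
Back-substitution:
r = (-14) / (-14/3) = 3
q = (-12 - (-8/3)*(3)) / 4 = -1
p = (15 - (-6)*(-1) - (1)*(3)) / -3 = -2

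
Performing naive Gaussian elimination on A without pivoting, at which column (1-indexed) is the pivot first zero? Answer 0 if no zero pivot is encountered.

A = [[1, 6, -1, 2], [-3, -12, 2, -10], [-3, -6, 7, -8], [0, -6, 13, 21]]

Naive forward elimination:
R2 <- R2 - (-3)*R1:  [  0   6  -1  -4 ]
R3 <- R3 - (-3)*R1:  [  0  12   4  -2 ]
R3 <- R3 - (2)*R2:  [ 0  0  6  6 ]
R4 <- R4 - (-1)*R2:  [  0   0  12  17 ]
R4 <- R4 - (2)*R3:  [ 0  0  0  5 ]
All pivots nonzero; naive elimination completes without hitting a zero pivot.

first zero-pivot column = 0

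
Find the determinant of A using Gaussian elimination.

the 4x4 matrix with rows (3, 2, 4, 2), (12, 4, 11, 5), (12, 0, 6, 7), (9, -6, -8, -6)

Forward elimination:
R2 <- R2 - (4)*R1:  [  0  -4  -5  -3 ]
R3 <- R3 - (4)*R1:  [   0   -8  -10   -1 ]
R4 <- R4 - (3)*R1:  [   0  -12  -20  -12 ]
R3 <- R3 - (2)*R2:  [ 0  0  0  5 ]
R4 <- R4 - (3)*R2:  [  0   0  -5  -3 ]
R3 <-> R4   (pivot in column 3 was zero)
[ 3   2   4   2 ]
[ 0  -4  -5  -3 ]
[ 0   0  -5  -3 ]
[ 0   0   0   5 ]
Upper-triangular form:
[ 3   2   4   2 ]
[ 0  -4  -5  -3 ]
[ 0   0  -5  -3 ]
[ 0   0   0   5 ]
det(A) = (-1)^1 * (3) * (-4) * (-5) * (5) = -300  (1 row swap -> sign -1)

det(A) = -300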